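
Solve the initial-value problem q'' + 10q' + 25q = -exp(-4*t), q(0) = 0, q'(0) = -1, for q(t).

Characteristic equation r² + 10r + 25 = 0 has discriminant (10)² - 4·(25) = 0, so r = -5 is a repeated root.
Hence q_h = (C1 + C2*t)*exp(-5*t).
Try q_p = A*exp(-4*t). Substituting into the equation and dividing by exp(-4*t) gives A = -1, so q_p = -exp(-4*t).
General solution: q = -exp(-4*t) + C1*exp(-5*t) + C2*t*exp(-5*t).
Apply the initial conditions: q(0) = -1 + C1 = 0 and q'(0) = 4 + C2 - 5*C1 = -1. Solving gives C1 = 1, C2 = 0.

q = -exp(-4*t) + exp(-5*t)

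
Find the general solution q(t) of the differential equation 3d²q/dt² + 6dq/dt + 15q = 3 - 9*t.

Divide through by 3: q'' + 2q' + 5q = 1 - 3*t.
Characteristic equation r² + 2r + 5 = 0 has discriminant (2)² - 4·(5) = -16 < 0, so r = -1 ± 2i.
Hence q_h = C1*cos(2*t)*exp(-t) + C2*exp(-t)*sin(2*t).
For the particular solution try q_p = A0 + A1*t. Substituting and matching coefficients of each power of t gives A0 = 11/25, A1 = -3/5, so q_p = 11/25 - 3*t/5.

q = 11/25 - 3*t/5 + C1*cos(2*t)*exp(-t) + C2*exp(-t)*sin(2*t)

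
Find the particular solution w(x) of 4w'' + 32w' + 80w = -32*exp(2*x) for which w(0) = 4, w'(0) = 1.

Divide through by 4: w'' + 8w' + 20w = -8*exp(2*x).
Characteristic equation r² + 8r + 20 = 0 has discriminant (8)² - 4·(20) = -16 < 0, so r = -4 ± 2i.
Hence w_h = C1*cos(2*x)*exp(-4*x) + C2*exp(-4*x)*sin(2*x).
Try w_p = A*exp(2*x). Substituting into the equation and dividing by exp(2*x) gives A = -1/5, so w_p = -exp(2*x)/5.
General solution: w = -exp(2*x)/5 + C1*cos(2*x)*exp(-4*x) + C2*exp(-4*x)*sin(2*x).
Apply the initial conditions: w(0) = -1/5 + C1 = 4 and w'(0) = -2/5 - 4*C1 + 2*C2 = 1. Solving gives C1 = 21/5, C2 = 91/10.

w = -exp(2*x)/5 + 21*cos(2*x)*exp(-4*x)/5 + 91*exp(-4*x)*sin(2*x)/10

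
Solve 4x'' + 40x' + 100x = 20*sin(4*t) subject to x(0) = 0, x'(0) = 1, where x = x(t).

Divide through by 4: x'' + 10x' + 25x = 5*sin(4*t).
Characteristic equation r² + 10r + 25 = 0 has discriminant (10)² - 4·(25) = 0, so r = -5 is a repeated root.
Hence x_h = (C1 + C2*t)*exp(-5*t).
Try x_p = A*cos(4*t) + B*sin(4*t). Substituting and equating the coefficients of cos(4t) and sin(4t) gives A = -200/1681, B = 45/1681, so x_p = -200*cos(4*t)/1681 + 45*sin(4*t)/1681.
General solution: x = -200*cos(4*t)/1681 + 45*sin(4*t)/1681 + C1*exp(-5*t) + C2*t*exp(-5*t).
Apply the initial conditions: x(0) = -200/1681 + C1 = 0 and x'(0) = 180/1681 + C2 - 5*C1 = 1. Solving gives C1 = 200/1681, C2 = 61/41.

x = -200*cos(4*t)/1681 + 45*sin(4*t)/1681 + 200*exp(-5*t)/1681 + 61*t*exp(-5*t)/41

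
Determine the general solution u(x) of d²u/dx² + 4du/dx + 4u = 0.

u = C1*exp(-2*x) + C2*x*exp(-2*x)

Characteristic equation r² + 4r + 4 = 0 has discriminant (4)² - 4·(4) = 0, so r = -2 is a repeated root.
Hence u_h = (C1 + C2*x)*exp(-2*x).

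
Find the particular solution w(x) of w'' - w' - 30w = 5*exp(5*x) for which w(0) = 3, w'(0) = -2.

Characteristic equation r² - r - 30 = 0 factors as (r - 6)(r + 5) = 0, so r = 6, -5.
Hence w_h = C1*exp(6*x) + C2*exp(-5*x).
Try w_p = A*exp(5*x). Substituting into the equation and dividing by exp(5*x) gives A = -1/2, so w_p = -exp(5*x)/2.
General solution: w = -exp(5*x)/2 + C1*exp(6*x) + C2*exp(-5*x).
Apply the initial conditions: w(0) = -1/2 + C1 + C2 = 3 and w'(0) = -5/2 - 5*C2 + 6*C1 = -2. Solving gives C1 = 18/11, C2 = 41/22.

w = -exp(5*x)/2 + 18*exp(6*x)/11 + 41*exp(-5*x)/22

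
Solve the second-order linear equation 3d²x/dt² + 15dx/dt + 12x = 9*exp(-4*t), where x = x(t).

Divide through by 3: x'' + 5x' + 4x = 3*exp(-4*t).
Characteristic equation r² + 5r + 4 = 0 factors as (r + 4)(r + 1) = 0, so r = -4, -1.
Hence x_h = C1*exp(-4*t) + C2*exp(-t).
Since exp(-4*t) solves the homogeneous equation (r = -4 is a root of multiplicity 1), multiply the trial by t. Try x_p = A*t*exp(-4*t). Substituting into the equation and dividing by exp(-4*t) gives A = -1, so x_p = -t*exp(-4*t).

x = C1*exp(-4*t) + C2*exp(-t) - t*exp(-4*t)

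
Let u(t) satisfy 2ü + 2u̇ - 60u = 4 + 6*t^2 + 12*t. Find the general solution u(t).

u = -361/4500 - 31*t/150 - t**2/10 + C1*exp(-6*t) + C2*exp(5*t)

Divide through by 2: u'' + u' - 30u = 2 + 3*t^2 + 6*t.
Characteristic equation r² + r - 30 = 0 factors as (r + 6)(r - 5) = 0, so r = -6, 5.
Hence u_h = C1*exp(-6*t) + C2*exp(5*t).
For the particular solution try u_p = A0 + A1*t + A2*t^2. Substituting and matching coefficients of each power of t gives A0 = -361/4500, A1 = -31/150, A2 = -1/10, so u_p = -361/4500 - 31*t/150 - t^2/10.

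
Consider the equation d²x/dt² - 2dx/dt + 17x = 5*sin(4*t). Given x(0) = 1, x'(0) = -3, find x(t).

Characteristic equation r² - 2r + 17 = 0 has discriminant (-2)² - 4·(17) = -64 < 0, so r = 1 ± 4i.
Hence x_h = C1*cos(4*t)*exp(t) + C2*exp(t)*sin(4*t).
Try x_p = A*cos(4*t) + B*sin(4*t). Substituting and equating the coefficients of cos(4t) and sin(4t) gives A = 8/13, B = 1/13, so x_p = sin(4*t)/13 + 8*cos(4*t)/13.
General solution: x = sin(4*t)/13 + 8*cos(4*t)/13 + C1*cos(4*t)*exp(t) + C2*exp(t)*sin(4*t).
Apply the initial conditions: x(0) = 8/13 + C1 = 1 and x'(0) = 4/13 + C1 + 4*C2 = -3. Solving gives C1 = 5/13, C2 = -12/13.

x = sin(4*t)/13 + 8*cos(4*t)/13 - 12*exp(t)*sin(4*t)/13 + 5*cos(4*t)*exp(t)/13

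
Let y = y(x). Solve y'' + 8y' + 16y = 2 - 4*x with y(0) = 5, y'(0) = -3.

Characteristic equation r² + 8r + 16 = 0 has discriminant (8)² - 4·(16) = 0, so r = -4 is a repeated root.
Hence y_h = (C1 + C2*x)*exp(-4*x).
For the particular solution try y_p = A0 + A1*x. Substituting and matching coefficients of each power of x gives A0 = 1/4, A1 = -1/4, so y_p = 1/4 - x/4.
General solution: y = 1/4 - x/4 + C1*exp(-4*x) + C2*x*exp(-4*x).
Apply the initial conditions: y(0) = 1/4 + C1 = 5 and y'(0) = -1/4 + C2 - 4*C1 = -3. Solving gives C1 = 19/4, C2 = 65/4.

y = 1/4 - x/4 + 19*exp(-4*x)/4 + 65*x*exp(-4*x)/4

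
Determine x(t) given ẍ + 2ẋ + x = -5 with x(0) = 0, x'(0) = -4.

x = -5 + 5*exp(-t) + t*exp(-t)

Characteristic equation r² + 2r + 1 = 0 has discriminant (2)² - 4·(1) = 0, so r = -1 is a repeated root.
Hence x_h = (C1 + C2*t)*exp(-t).
For the particular solution try x_p = A0. Substituting and matching coefficients of each power of t gives A0 = -5, so x_p = -5.
General solution: x = -5 + C1*exp(-t) + C2*t*exp(-t).
Apply the initial conditions: x(0) = -5 + C1 = 0 and x'(0) = C2 - C1 = -4. Solving gives C1 = 5, C2 = 1.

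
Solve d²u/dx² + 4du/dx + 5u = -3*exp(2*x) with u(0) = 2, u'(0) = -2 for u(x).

u = -3*exp(2*x)/17 + 37*cos(x)*exp(-2*x)/17 + 46*exp(-2*x)*sin(x)/17

Characteristic equation r² + 4r + 5 = 0 has discriminant (4)² - 4·(5) = -4 < 0, so r = -2 ± i.
Hence u_h = C1*cos(x)*exp(-2*x) + C2*exp(-2*x)*sin(x).
Try u_p = A*exp(2*x). Substituting into the equation and dividing by exp(2*x) gives A = -3/17, so u_p = -3*exp(2*x)/17.
General solution: u = -3*exp(2*x)/17 + C1*cos(x)*exp(-2*x) + C2*exp(-2*x)*sin(x).
Apply the initial conditions: u(0) = -3/17 + C1 = 2 and u'(0) = -6/17 + C2 - 2*C1 = -2. Solving gives C1 = 37/17, C2 = 46/17.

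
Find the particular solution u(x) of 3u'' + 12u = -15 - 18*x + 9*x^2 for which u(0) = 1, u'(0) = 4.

Divide through by 3: u'' + 4u = -5 - 6*x + 3*x^2.
Characteristic equation r² + 4 = 0 has discriminant (0)² - 4·(4) = -16 < 0, so r = ± 2i.
Hence u_h = C1*cos(2*x) + C2*sin(2*x).
For the particular solution try u_p = A0 + A1*x + A2*x^2. Substituting and matching coefficients of each power of x gives A0 = -13/8, A1 = -3/2, A2 = 3/4, so u_p = -13/8 - 3*x/2 + 3*x^2/4.
General solution: u = -13/8 - 3*x/2 + 3*x^2/4 + C1*cos(2*x) + C2*sin(2*x).
Apply the initial conditions: u(0) = -13/8 + C1 = 1 and u'(0) = -3/2 + 2*C2 = 4. Solving gives C1 = 21/8, C2 = 11/4.

u = -13/8 - 3*x/2 + 3*x**2/4 + 11*sin(2*x)/4 + 21*cos(2*x)/8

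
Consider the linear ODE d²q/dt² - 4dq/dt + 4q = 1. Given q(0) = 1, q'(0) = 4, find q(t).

Characteristic equation r² - 4r + 4 = 0 has discriminant (-4)² - 4·(4) = 0, so r = 2 is a repeated root.
Hence q_h = (C1 + C2*t)*exp(2*t).
For the particular solution try q_p = A0. Substituting and matching coefficients of each power of t gives A0 = 1/4, so q_p = 1/4.
General solution: q = 1/4 + C1*exp(2*t) + C2*t*exp(2*t).
Apply the initial conditions: q(0) = 1/4 + C1 = 1 and q'(0) = C2 + 2*C1 = 4. Solving gives C1 = 3/4, C2 = 5/2.

q = 1/4 + 3*exp(2*t)/4 + 5*t*exp(2*t)/2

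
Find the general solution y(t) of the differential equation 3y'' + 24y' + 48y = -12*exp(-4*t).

Divide through by 3: y'' + 8y' + 16y = -4*exp(-4*t).
Characteristic equation r² + 8r + 16 = 0 has discriminant (8)² - 4·(16) = 0, so r = -4 is a repeated root.
Hence y_h = (C1 + C2*t)*exp(-4*t).
Since exp(-4*t) solves the homogeneous equation (r = -4 is a root of multiplicity 2), multiply the trial by t^2. Try y_p = A*t^2*exp(-4*t). Substituting into the equation and dividing by exp(-4*t) gives A = -2, so y_p = -2*t^2*exp(-4*t).

y = C1*exp(-4*t) - 2*t**2*exp(-4*t) + C2*t*exp(-4*t)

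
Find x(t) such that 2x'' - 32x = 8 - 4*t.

Divide through by 2: x'' - 16x = 4 - 2*t.
Characteristic equation r² - 16 = 0 factors as (r - 4)(r + 4) = 0, so r = 4, -4.
Hence x_h = C1*exp(4*t) + C2*exp(-4*t).
For the particular solution try x_p = A0 + A1*t. Substituting and matching coefficients of each power of t gives A0 = -1/4, A1 = 1/8, so x_p = -1/4 + t/8.

x = -1/4 + t/8 + C1*exp(4*t) + C2*exp(-4*t)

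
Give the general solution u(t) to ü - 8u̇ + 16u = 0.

Characteristic equation r² - 8r + 16 = 0 has discriminant (-8)² - 4·(16) = 0, so r = 4 is a repeated root.
Hence u_h = (C1 + C2*t)*exp(4*t).

u = C1*exp(4*t) + C2*t*exp(4*t)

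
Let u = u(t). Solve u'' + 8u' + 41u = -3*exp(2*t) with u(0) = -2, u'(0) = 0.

u = -3*exp(2*t)/61 - 119*cos(5*t)*exp(-4*t)/61 - 94*exp(-4*t)*sin(5*t)/61

Characteristic equation r² + 8r + 41 = 0 has discriminant (8)² - 4·(41) = -100 < 0, so r = -4 ± 5i.
Hence u_h = C1*cos(5*t)*exp(-4*t) + C2*exp(-4*t)*sin(5*t).
Try u_p = A*exp(2*t). Substituting into the equation and dividing by exp(2*t) gives A = -3/61, so u_p = -3*exp(2*t)/61.
General solution: u = -3*exp(2*t)/61 + C1*cos(5*t)*exp(-4*t) + C2*exp(-4*t)*sin(5*t).
Apply the initial conditions: u(0) = -3/61 + C1 = -2 and u'(0) = -6/61 - 4*C1 + 5*C2 = 0. Solving gives C1 = -119/61, C2 = -94/61.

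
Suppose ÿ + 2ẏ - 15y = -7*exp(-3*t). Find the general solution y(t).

y = 7*exp(-3*t)/12 + C1*exp(-5*t) + C2*exp(3*t)

Characteristic equation r² + 2r - 15 = 0 factors as (r + 5)(r - 3) = 0, so r = -5, 3.
Hence y_h = C1*exp(-5*t) + C2*exp(3*t).
Try y_p = A*exp(-3*t). Substituting into the equation and dividing by exp(-3*t) gives A = 7/12, so y_p = 7*exp(-3*t)/12.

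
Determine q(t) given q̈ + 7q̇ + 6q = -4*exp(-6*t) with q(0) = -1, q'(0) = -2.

Characteristic equation r² + 7r + 6 = 0 factors as (r + 1)(r + 6) = 0, so r = -1, -6.
Hence q_h = C1*exp(-t) + C2*exp(-6*t).
Since exp(-6*t) solves the homogeneous equation (r = -6 is a root of multiplicity 1), multiply the trial by t. Try q_p = A*t*exp(-6*t). Substituting into the equation and dividing by exp(-6*t) gives A = 4/5, so q_p = 4*t*exp(-6*t)/5.
General solution: q = C1*exp(-t) + C2*exp(-6*t) + 4*t*exp(-6*t)/5.
Apply the initial conditions: q(0) = C1 + C2 = -1 and q'(0) = 4/5 - C1 - 6*C2 = -2. Solving gives C1 = -44/25, C2 = 19/25.

q = -44*exp(-t)/25 + 19*exp(-6*t)/25 + 4*t*exp(-6*t)/5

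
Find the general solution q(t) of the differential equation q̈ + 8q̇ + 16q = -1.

Characteristic equation r² + 8r + 16 = 0 has discriminant (8)² - 4·(16) = 0, so r = -4 is a repeated root.
Hence q_h = (C1 + C2*t)*exp(-4*t).
For the particular solution try q_p = A0. Substituting and matching coefficients of each power of t gives A0 = -1/16, so q_p = -1/16.

q = -1/16 + C1*exp(-4*t) + C2*t*exp(-4*t)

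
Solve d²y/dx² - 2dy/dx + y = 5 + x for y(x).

y = 7 + x + C1*exp(x) + C2*x*exp(x)

Characteristic equation r² - 2r + 1 = 0 has discriminant (-2)² - 4·(1) = 0, so r = 1 is a repeated root.
Hence y_h = (C1 + C2*x)*exp(x).
For the particular solution try y_p = A0 + A1*x. Substituting and matching coefficients of each power of x gives A0 = 7, A1 = 1, so y_p = 7 + x.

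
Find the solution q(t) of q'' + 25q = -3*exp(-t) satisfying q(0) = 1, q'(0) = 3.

Characteristic equation r² + 25 = 0 has discriminant (0)² - 4·(25) = -100 < 0, so r = ± 5i.
Hence q_h = C1*cos(5*t) + C2*sin(5*t).
Try q_p = A*exp(-t). Substituting into the equation and dividing by exp(-t) gives A = -3/26, so q_p = -3*exp(-t)/26.
General solution: q = -3*exp(-t)/26 + C1*cos(5*t) + C2*sin(5*t).
Apply the initial conditions: q(0) = -3/26 + C1 = 1 and q'(0) = 3/26 + 5*C2 = 3. Solving gives C1 = 29/26, C2 = 15/26.

q = -3*exp(-t)/26 + 15*sin(5*t)/26 + 29*cos(5*t)/26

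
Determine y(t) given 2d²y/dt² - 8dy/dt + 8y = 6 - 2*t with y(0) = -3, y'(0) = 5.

y = 1/2 - 7*exp(2*t)/2 - t/4 + 49*t*exp(2*t)/4

Divide through by 2: y'' - 4y' + 4y = 3 - t.
Characteristic equation r² - 4r + 4 = 0 has discriminant (-4)² - 4·(4) = 0, so r = 2 is a repeated root.
Hence y_h = (C1 + C2*t)*exp(2*t).
For the particular solution try y_p = A0 + A1*t. Substituting and matching coefficients of each power of t gives A0 = 1/2, A1 = -1/4, so y_p = 1/2 - t/4.
General solution: y = 1/2 - t/4 + C1*exp(2*t) + C2*t*exp(2*t).
Apply the initial conditions: y(0) = 1/2 + C1 = -3 and y'(0) = -1/4 + C2 + 2*C1 = 5. Solving gives C1 = -7/2, C2 = 49/4.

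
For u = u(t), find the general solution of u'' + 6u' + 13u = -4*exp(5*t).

u = -exp(5*t)/17 + C1*cos(2*t)*exp(-3*t) + C2*exp(-3*t)*sin(2*t)

Characteristic equation r² + 6r + 13 = 0 has discriminant (6)² - 4·(13) = -16 < 0, so r = -3 ± 2i.
Hence u_h = C1*cos(2*t)*exp(-3*t) + C2*exp(-3*t)*sin(2*t).
Try u_p = A*exp(5*t). Substituting into the equation and dividing by exp(5*t) gives A = -1/17, so u_p = -exp(5*t)/17.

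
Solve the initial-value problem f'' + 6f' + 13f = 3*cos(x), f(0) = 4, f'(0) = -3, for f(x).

f = cos(x)/5 + sin(x)/10 + 19*cos(2*x)*exp(-3*x)/5 + 83*exp(-3*x)*sin(2*x)/20

Characteristic equation r² + 6r + 13 = 0 has discriminant (6)² - 4·(13) = -16 < 0, so r = -3 ± 2i.
Hence f_h = C1*cos(2*x)*exp(-3*x) + C2*exp(-3*x)*sin(2*x).
Try f_p = A*cos(x) + B*sin(x). Substituting and equating the coefficients of cos(x) and sin(x) gives A = 1/5, B = 1/10, so f_p = cos(x)/5 + sin(x)/10.
General solution: f = cos(x)/5 + sin(x)/10 + C1*cos(2*x)*exp(-3*x) + C2*exp(-3*x)*sin(2*x).
Apply the initial conditions: f(0) = 1/5 + C1 = 4 and f'(0) = 1/10 - 3*C1 + 2*C2 = -3. Solving gives C1 = 19/5, C2 = 83/20.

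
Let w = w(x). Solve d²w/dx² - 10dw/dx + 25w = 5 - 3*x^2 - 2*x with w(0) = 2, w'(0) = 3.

Characteristic equation r² - 10r + 25 = 0 has discriminant (-10)² - 4·(25) = 0, so r = 5 is a repeated root.
Hence w_h = (C1 + C2*x)*exp(5*x).
For the particular solution try w_p = A0 + A1*x + A2*x^2. Substituting and matching coefficients of each power of x gives A0 = 87/625, A1 = -22/125, A2 = -3/25, so w_p = 87/625 - 22*x/125 - 3*x^2/25.
General solution: w = 87/625 - 22*x/125 - 3*x^2/25 + C1*exp(5*x) + C2*x*exp(5*x).
Apply the initial conditions: w(0) = 87/625 + C1 = 2 and w'(0) = -22/125 + C2 + 5*C1 = 3. Solving gives C1 = 1163/625, C2 = -766/125.

w = 87/625 - 22*x/125 - 3*x**2/25 + 1163*exp(5*x)/625 - 766*x*exp(5*x)/125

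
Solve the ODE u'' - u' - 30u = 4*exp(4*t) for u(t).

Characteristic equation r² - r - 30 = 0 factors as (r + 5)(r - 6) = 0, so r = -5, 6.
Hence u_h = C1*exp(-5*t) + C2*exp(6*t).
Try u_p = A*exp(4*t). Substituting into the equation and dividing by exp(4*t) gives A = -2/9, so u_p = -2*exp(4*t)/9.

u = -2*exp(4*t)/9 + C1*exp(-5*t) + C2*exp(6*t)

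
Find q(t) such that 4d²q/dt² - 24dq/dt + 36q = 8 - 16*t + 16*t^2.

Divide through by 4: q'' - 6q' + 9q = 2 - 4*t + 4*t^2.
Characteristic equation r² - 6r + 9 = 0 has discriminant (-6)² - 4·(9) = 0, so r = 3 is a repeated root.
Hence q_h = (C1 + C2*t)*exp(3*t).
For the particular solution try q_p = A0 + A1*t + A2*t^2. Substituting and matching coefficients of each power of t gives A0 = 2/9, A1 = 4/27, A2 = 4/9, so q_p = 2/9 + 4*t^2/9 + 4*t/27.

q = 2/9 + 4*t**2/9 + 4*t/27 + C1*exp(3*t) + C2*t*exp(3*t)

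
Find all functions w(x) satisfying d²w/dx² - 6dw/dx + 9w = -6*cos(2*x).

w = -30*cos(2*x)/169 + 72*sin(2*x)/169 + C1*exp(3*x) + C2*x*exp(3*x)

Characteristic equation r² - 6r + 9 = 0 has discriminant (-6)² - 4·(9) = 0, so r = 3 is a repeated root.
Hence w_h = (C1 + C2*x)*exp(3*x).
Try w_p = A*cos(2*x) + B*sin(2*x). Substituting and equating the coefficients of cos(2x) and sin(2x) gives A = -30/169, B = 72/169, so w_p = -30*cos(2*x)/169 + 72*sin(2*x)/169.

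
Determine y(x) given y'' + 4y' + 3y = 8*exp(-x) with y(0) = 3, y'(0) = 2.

y = -exp(-3*x)/2 + 7*exp(-x)/2 + 4*x*exp(-x)

Characteristic equation r² + 4r + 3 = 0 factors as (r + 3)(r + 1) = 0, so r = -3, -1.
Hence y_h = C1*exp(-3*x) + C2*exp(-x).
Since exp(-x) solves the homogeneous equation (r = -1 is a root of multiplicity 1), multiply the trial by x. Try y_p = A*x*exp(-x). Substituting into the equation and dividing by exp(-x) gives A = 4, so y_p = 4*x*exp(-x).
General solution: y = C1*exp(-3*x) + C2*exp(-x) + 4*x*exp(-x).
Apply the initial conditions: y(0) = C1 + C2 = 3 and y'(0) = 4 - C2 - 3*C1 = 2. Solving gives C1 = -1/2, C2 = 7/2.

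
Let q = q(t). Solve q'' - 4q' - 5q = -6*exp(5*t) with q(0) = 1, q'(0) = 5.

q = -exp(-t)/6 + 7*exp(5*t)/6 - t*exp(5*t)

Characteristic equation r² - 4r - 5 = 0 factors as (r + 1)(r - 5) = 0, so r = -1, 5.
Hence q_h = C1*exp(-t) + C2*exp(5*t).
Since exp(5*t) solves the homogeneous equation (r = 5 is a root of multiplicity 1), multiply the trial by t. Try q_p = A*t*exp(5*t). Substituting into the equation and dividing by exp(5*t) gives A = -1, so q_p = -t*exp(5*t).
General solution: q = C1*exp(-t) + C2*exp(5*t) - t*exp(5*t).
Apply the initial conditions: q(0) = C1 + C2 = 1 and q'(0) = -1 - C1 + 5*C2 = 5. Solving gives C1 = -1/6, C2 = 7/6.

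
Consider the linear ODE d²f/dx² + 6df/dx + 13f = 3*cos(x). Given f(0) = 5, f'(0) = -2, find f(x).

Characteristic equation r² + 6r + 13 = 0 has discriminant (6)² - 4·(13) = -16 < 0, so r = -3 ± 2i.
Hence f_h = C1*cos(2*x)*exp(-3*x) + C2*exp(-3*x)*sin(2*x).
Try f_p = A*cos(x) + B*sin(x). Substituting and equating the coefficients of cos(x) and sin(x) gives A = 1/5, B = 1/10, so f_p = cos(x)/5 + sin(x)/10.
General solution: f = cos(x)/5 + sin(x)/10 + C1*cos(2*x)*exp(-3*x) + C2*exp(-3*x)*sin(2*x).
Apply the initial conditions: f(0) = 1/5 + C1 = 5 and f'(0) = 1/10 - 3*C1 + 2*C2 = -2. Solving gives C1 = 24/5, C2 = 123/20.

f = cos(x)/5 + sin(x)/10 + 24*cos(2*x)*exp(-3*x)/5 + 123*exp(-3*x)*sin(2*x)/20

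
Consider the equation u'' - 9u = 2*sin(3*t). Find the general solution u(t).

Characteristic equation r² - 9 = 0 factors as (r + 3)(r - 3) = 0, so r = -3, 3.
Hence u_h = C1*exp(-3*t) + C2*exp(3*t).
Try u_p = A*cos(3*t) + B*sin(3*t). Substituting and equating the coefficients of cos(3t) and sin(3t) gives A = 0, B = -1/9, so u_p = -sin(3*t)/9.

u = -sin(3*t)/9 + C1*exp(-3*t) + C2*exp(3*t)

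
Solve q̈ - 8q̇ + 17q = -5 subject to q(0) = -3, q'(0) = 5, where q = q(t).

Characteristic equation r² - 8r + 17 = 0 has discriminant (-8)² - 4·(17) = -4 < 0, so r = 4 ± i.
Hence q_h = C1*cos(t)*exp(4*t) + C2*exp(4*t)*sin(t).
For the particular solution try q_p = A0. Substituting and matching coefficients of each power of t gives A0 = -5/17, so q_p = -5/17.
General solution: q = -5/17 + C1*cos(t)*exp(4*t) + C2*exp(4*t)*sin(t).
Apply the initial conditions: q(0) = -5/17 + C1 = -3 and q'(0) = C2 + 4*C1 = 5. Solving gives C1 = -46/17, C2 = 269/17.

q = -5/17 - 46*cos(t)*exp(4*t)/17 + 269*exp(4*t)*sin(t)/17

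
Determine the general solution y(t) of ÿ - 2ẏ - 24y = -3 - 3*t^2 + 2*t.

y = 83/576 - 5*t/48 + t**2/8 + C1*exp(6*t) + C2*exp(-4*t)

Characteristic equation r² - 2r - 24 = 0 factors as (r - 6)(r + 4) = 0, so r = 6, -4.
Hence y_h = C1*exp(6*t) + C2*exp(-4*t).
For the particular solution try y_p = A0 + A1*t + A2*t^2. Substituting and matching coefficients of each power of t gives A0 = 83/576, A1 = -5/48, A2 = 1/8, so y_p = 83/576 - 5*t/48 + t^2/8.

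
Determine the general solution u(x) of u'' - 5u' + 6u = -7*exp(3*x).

Characteristic equation r² - 5r + 6 = 0 factors as (r - 2)(r - 3) = 0, so r = 2, 3.
Hence u_h = C1*exp(2*x) + C2*exp(3*x).
Since exp(3*x) solves the homogeneous equation (r = 3 is a root of multiplicity 1), multiply the trial by x. Try u_p = A*x*exp(3*x). Substituting into the equation and dividing by exp(3*x) gives A = -7, so u_p = -7*x*exp(3*x).

u = C1*exp(2*x) + C2*exp(3*x) - 7*x*exp(3*x)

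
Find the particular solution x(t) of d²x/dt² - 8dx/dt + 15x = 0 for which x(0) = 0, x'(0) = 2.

Characteristic equation r² - 8r + 15 = 0 factors as (r - 3)(r - 5) = 0, so r = 3, 5.
Hence x_h = C1*exp(3*t) + C2*exp(5*t).
Apply the initial conditions: x(0) = C1 + C2 = 0 and x'(0) = 3*C1 + 5*C2 = 2. Solving gives C1 = -1, C2 = 1.

x = -exp(3*t) + exp(5*t)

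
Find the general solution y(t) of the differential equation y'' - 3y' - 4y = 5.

Characteristic equation r² - 3r - 4 = 0 factors as (r - 4)(r + 1) = 0, so r = 4, -1.
Hence y_h = C1*exp(4*t) + C2*exp(-t).
For the particular solution try y_p = A0. Substituting and matching coefficients of each power of t gives A0 = -5/4, so y_p = -5/4.

y = -5/4 + C1*exp(4*t) + C2*exp(-t)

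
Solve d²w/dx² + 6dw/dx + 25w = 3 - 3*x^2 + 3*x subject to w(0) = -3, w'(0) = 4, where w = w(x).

w = 1359/15625 - 3*x**2/25 + 111*x/625 - 84977*exp(-3*x)*sin(4*x)/62500 - 48234*cos(4*x)*exp(-3*x)/15625

Characteristic equation r² + 6r + 25 = 0 has discriminant (6)² - 4·(25) = -64 < 0, so r = -3 ± 4i.
Hence w_h = C1*cos(4*x)*exp(-3*x) + C2*exp(-3*x)*sin(4*x).
For the particular solution try w_p = A0 + A1*x + A2*x^2. Substituting and matching coefficients of each power of x gives A0 = 1359/15625, A1 = 111/625, A2 = -3/25, so w_p = 1359/15625 - 3*x^2/25 + 111*x/625.
General solution: w = 1359/15625 - 3*x^2/25 + 111*x/625 + C1*cos(4*x)*exp(-3*x) + C2*exp(-3*x)*sin(4*x).
Apply the initial conditions: w(0) = 1359/15625 + C1 = -3 and w'(0) = 111/625 - 3*C1 + 4*C2 = 4. Solving gives C1 = -48234/15625, C2 = -84977/62500.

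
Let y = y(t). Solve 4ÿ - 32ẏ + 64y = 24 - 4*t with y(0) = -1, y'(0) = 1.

y = 11/32 - 43*exp(4*t)/32 - t/16 + 103*t*exp(4*t)/16

Divide through by 4: y'' - 8y' + 16y = 6 - t.
Characteristic equation r² - 8r + 16 = 0 has discriminant (-8)² - 4·(16) = 0, so r = 4 is a repeated root.
Hence y_h = (C1 + C2*t)*exp(4*t).
For the particular solution try y_p = A0 + A1*t. Substituting and matching coefficients of each power of t gives A0 = 11/32, A1 = -1/16, so y_p = 11/32 - t/16.
General solution: y = 11/32 - t/16 + C1*exp(4*t) + C2*t*exp(4*t).
Apply the initial conditions: y(0) = 11/32 + C1 = -1 and y'(0) = -1/16 + C2 + 4*C1 = 1. Solving gives C1 = -43/32, C2 = 103/16.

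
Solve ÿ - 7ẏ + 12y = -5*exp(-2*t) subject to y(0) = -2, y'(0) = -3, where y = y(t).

Characteristic equation r² - 7r + 12 = 0 factors as (r - 4)(r - 3) = 0, so r = 4, 3.
Hence y_h = C1*exp(4*t) + C2*exp(3*t).
Try y_p = A*exp(-2*t). Substituting into the equation and dividing by exp(-2*t) gives A = -1/6, so y_p = -exp(-2*t)/6.
General solution: y = -exp(-2*t)/6 + C1*exp(4*t) + C2*exp(3*t).
Apply the initial conditions: y(0) = -1/6 + C1 + C2 = -2 and y'(0) = 1/3 + 3*C2 + 4*C1 = -3. Solving gives C1 = 13/6, C2 = -4.

y = -4*exp(3*t) - exp(-2*t)/6 + 13*exp(4*t)/6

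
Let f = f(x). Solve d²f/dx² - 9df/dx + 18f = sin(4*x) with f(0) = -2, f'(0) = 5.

Characteristic equation r² - 9r + 18 = 0 factors as (r - 6)(r - 3) = 0, so r = 6, 3.
Hence f_h = C1*exp(6*x) + C2*exp(3*x).
Try f_p = A*cos(4*x) + B*sin(4*x). Substituting and equating the coefficients of cos(4x) and sin(4x) gives A = 9/325, B = 1/650, so f_p = sin(4*x)/650 + 9*cos(4*x)/325.
General solution: f = sin(4*x)/650 + 9*cos(4*x)/325 + C1*exp(6*x) + C2*exp(3*x).
Apply the initial conditions: f(0) = 9/325 + C1 + C2 = -2 and f'(0) = 2/325 + 3*C2 + 6*C1 = 5. Solving gives C1 = 48/13, C2 = -143/25.

f = -143*exp(3*x)/25 + sin(4*x)/650 + 9*cos(4*x)/325 + 48*exp(6*x)/13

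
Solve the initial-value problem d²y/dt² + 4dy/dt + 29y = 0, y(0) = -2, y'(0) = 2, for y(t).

Characteristic equation r² + 4r + 29 = 0 has discriminant (4)² - 4·(29) = -100 < 0, so r = -2 ± 5i.
Hence y_h = C1*cos(5*t)*exp(-2*t) + C2*exp(-2*t)*sin(5*t).
Apply the initial conditions: y(0) = C1 = -2 and y'(0) = -2*C1 + 5*C2 = 2. Solving gives C1 = -2, C2 = -2/5.

y = -2*cos(5*t)*exp(-2*t) - 2*exp(-2*t)*sin(5*t)/5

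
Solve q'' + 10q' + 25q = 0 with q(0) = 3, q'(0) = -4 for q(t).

Characteristic equation r² + 10r + 25 = 0 has discriminant (10)² - 4·(25) = 0, so r = -5 is a repeated root.
Hence q_h = (C1 + C2*t)*exp(-5*t).
Apply the initial conditions: q(0) = C1 = 3 and q'(0) = C2 - 5*C1 = -4. Solving gives C1 = 3, C2 = 11.

q = 3*exp(-5*t) + 11*t*exp(-5*t)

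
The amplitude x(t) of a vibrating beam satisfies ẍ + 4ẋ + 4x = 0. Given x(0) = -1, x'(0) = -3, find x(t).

Characteristic equation r² + 4r + 4 = 0 has discriminant (4)² - 4·(4) = 0, so r = -2 is a repeated root.
Hence x_h = (C1 + C2*t)*exp(-2*t).
Apply the initial conditions: x(0) = C1 = -1 and x'(0) = C2 - 2*C1 = -3. Solving gives C1 = -1, C2 = -5.

x = -exp(-2*t) - 5*t*exp(-2*t)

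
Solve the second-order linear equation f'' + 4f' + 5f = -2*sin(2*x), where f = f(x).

f = -2*sin(2*x)/65 + 16*cos(2*x)/65 + C1*cos(x)*exp(-2*x) + C2*exp(-2*x)*sin(x)

Characteristic equation r² + 4r + 5 = 0 has discriminant (4)² - 4·(5) = -4 < 0, so r = -2 ± i.
Hence f_h = C1*cos(x)*exp(-2*x) + C2*exp(-2*x)*sin(x).
Try f_p = A*cos(2*x) + B*sin(2*x). Substituting and equating the coefficients of cos(2x) and sin(2x) gives A = 16/65, B = -2/65, so f_p = -2*sin(2*x)/65 + 16*cos(2*x)/65.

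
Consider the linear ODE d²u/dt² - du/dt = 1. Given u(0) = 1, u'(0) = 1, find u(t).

u = -1 - t + 2*exp(t)

Characteristic equation r² - r = 0 factors as (r - 1)r = 0, so r = 1, 0.
Hence u_h = C1*exp(t) + C2.
Since 1 solves the homogeneous equation (r = 0 is a root of multiplicity 1), multiply the trial by t. Try u_p = A*t. Substituting into the equation and dividing by 1 gives A = -1, so u_p = -t.
General solution: u = C2 - t + C1*exp(t).
Apply the initial conditions: u(0) = C1 + C2 = 1 and u'(0) = -1 + C1 = 1. Solving gives C1 = 2, C2 = -1.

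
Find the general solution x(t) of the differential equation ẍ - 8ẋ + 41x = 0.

x = C1*cos(5*t)*exp(4*t) + C2*exp(4*t)*sin(5*t)

Characteristic equation r² - 8r + 41 = 0 has discriminant (-8)² - 4·(41) = -100 < 0, so r = 4 ± 5i.
Hence x_h = C1*cos(5*t)*exp(4*t) + C2*exp(4*t)*sin(5*t).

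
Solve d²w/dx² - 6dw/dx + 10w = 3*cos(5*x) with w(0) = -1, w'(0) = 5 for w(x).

Characteristic equation r² - 6r + 10 = 0 has discriminant (-6)² - 4·(10) = -4 < 0, so r = 3 ± i.
Hence w_h = C1*cos(x)*exp(3*x) + C2*exp(3*x)*sin(x).
Try w_p = A*cos(5*x) + B*sin(5*x). Substituting and equating the coefficients of cos(5x) and sin(5x) gives A = -1/25, B = -2/25, so w_p = -2*sin(5*x)/25 - cos(5*x)/25.
General solution: w = -2*sin(5*x)/25 - cos(5*x)/25 + C1*cos(x)*exp(3*x) + C2*exp(3*x)*sin(x).
Apply the initial conditions: w(0) = -1/25 + C1 = -1 and w'(0) = -2/5 + C2 + 3*C1 = 5. Solving gives C1 = -24/25, C2 = 207/25.

w = -2*sin(5*x)/25 - cos(5*x)/25 - 24*cos(x)*exp(3*x)/25 + 207*exp(3*x)*sin(x)/25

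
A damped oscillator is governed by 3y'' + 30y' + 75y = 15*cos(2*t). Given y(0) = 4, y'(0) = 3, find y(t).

y = 100*sin(2*t)/841 + 105*cos(2*t)/841 + 3259*exp(-5*t)/841 + 642*t*exp(-5*t)/29

Divide through by 3: y'' + 10y' + 25y = 5*cos(2*t).
Characteristic equation r² + 10r + 25 = 0 has discriminant (10)² - 4·(25) = 0, so r = -5 is a repeated root.
Hence y_h = (C1 + C2*t)*exp(-5*t).
Try y_p = A*cos(2*t) + B*sin(2*t). Substituting and equating the coefficients of cos(2t) and sin(2t) gives A = 105/841, B = 100/841, so y_p = 100*sin(2*t)/841 + 105*cos(2*t)/841.
General solution: y = 100*sin(2*t)/841 + 105*cos(2*t)/841 + C1*exp(-5*t) + C2*t*exp(-5*t).
Apply the initial conditions: y(0) = 105/841 + C1 = 4 and y'(0) = 200/841 + C2 - 5*C1 = 3. Solving gives C1 = 3259/841, C2 = 642/29.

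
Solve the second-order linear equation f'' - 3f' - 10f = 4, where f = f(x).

f = -2/5 + C1*exp(-2*x) + C2*exp(5*x)

Characteristic equation r² - 3r - 10 = 0 factors as (r + 2)(r - 5) = 0, so r = -2, 5.
Hence f_h = C1*exp(-2*x) + C2*exp(5*x).
For the particular solution try f_p = A0. Substituting and matching coefficients of each power of x gives A0 = -2/5, so f_p = -2/5.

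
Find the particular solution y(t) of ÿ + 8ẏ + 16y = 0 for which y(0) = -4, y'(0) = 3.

Characteristic equation r² + 8r + 16 = 0 has discriminant (8)² - 4·(16) = 0, so r = -4 is a repeated root.
Hence y_h = (C1 + C2*t)*exp(-4*t).
Apply the initial conditions: y(0) = C1 = -4 and y'(0) = C2 - 4*C1 = 3. Solving gives C1 = -4, C2 = -13.

y = -4*exp(-4*t) - 13*t*exp(-4*t)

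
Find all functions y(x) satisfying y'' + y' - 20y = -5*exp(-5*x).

Characteristic equation r² + r - 20 = 0 factors as (r - 4)(r + 5) = 0, so r = 4, -5.
Hence y_h = C1*exp(4*x) + C2*exp(-5*x).
Since exp(-5*x) solves the homogeneous equation (r = -5 is a root of multiplicity 1), multiply the trial by x. Try y_p = A*x*exp(-5*x). Substituting into the equation and dividing by exp(-5*x) gives A = 5/9, so y_p = 5*x*exp(-5*x)/9.

y = C1*exp(4*x) + C2*exp(-5*x) + 5*x*exp(-5*x)/9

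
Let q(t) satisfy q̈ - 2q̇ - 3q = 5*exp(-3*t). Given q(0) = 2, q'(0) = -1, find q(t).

Characteristic equation r² - 2r - 3 = 0 factors as (r + 1)(r - 3) = 0, so r = -1, 3.
Hence q_h = C1*exp(-t) + C2*exp(3*t).
Try q_p = A*exp(-3*t). Substituting into the equation and dividing by exp(-3*t) gives A = 5/12, so q_p = 5*exp(-3*t)/12.
General solution: q = 5*exp(-3*t)/12 + C1*exp(-t) + C2*exp(3*t).
Apply the initial conditions: q(0) = 5/12 + C1 + C2 = 2 and q'(0) = -5/4 - C1 + 3*C2 = -1. Solving gives C1 = 9/8, C2 = 11/24.

q = 5*exp(-3*t)/12 + 9*exp(-t)/8 + 11*exp(3*t)/24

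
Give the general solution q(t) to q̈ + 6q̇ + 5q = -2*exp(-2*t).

Characteristic equation r² + 6r + 5 = 0 factors as (r + 1)(r + 5) = 0, so r = -1, -5.
Hence q_h = C1*exp(-t) + C2*exp(-5*t).
Try q_p = A*exp(-2*t). Substituting into the equation and dividing by exp(-2*t) gives A = 2/3, so q_p = 2*exp(-2*t)/3.

q = 2*exp(-2*t)/3 + C1*exp(-t) + C2*exp(-5*t)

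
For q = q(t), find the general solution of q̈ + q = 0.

Characteristic equation r² + 1 = 0 has discriminant (0)² - 4·(1) = -4 < 0, so r = ± i.
Hence q_h = C1*cos(t) + C2*sin(t).

q = C1*cos(t) + C2*sin(t)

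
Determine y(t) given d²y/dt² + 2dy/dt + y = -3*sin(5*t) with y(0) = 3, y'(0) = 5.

y = 15*cos(5*t)/338 + 18*sin(5*t)/169 + 999*exp(-t)/338 + 193*t*exp(-t)/26

Characteristic equation r² + 2r + 1 = 0 has discriminant (2)² - 4·(1) = 0, so r = -1 is a repeated root.
Hence y_h = (C1 + C2*t)*exp(-t).
Try y_p = A*cos(5*t) + B*sin(5*t). Substituting and equating the coefficients of cos(5t) and sin(5t) gives A = 15/338, B = 18/169, so y_p = 15*cos(5*t)/338 + 18*sin(5*t)/169.
General solution: y = 15*cos(5*t)/338 + 18*sin(5*t)/169 + C1*exp(-t) + C2*t*exp(-t).
Apply the initial conditions: y(0) = 15/338 + C1 = 3 and y'(0) = 90/169 + C2 - C1 = 5. Solving gives C1 = 999/338, C2 = 193/26.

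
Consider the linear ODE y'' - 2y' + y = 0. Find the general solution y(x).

y = C1*exp(x) + C2*x*exp(x)

Characteristic equation r² - 2r + 1 = 0 has discriminant (-2)² - 4·(1) = 0, so r = 1 is a repeated root.
Hence y_h = (C1 + C2*x)*exp(x).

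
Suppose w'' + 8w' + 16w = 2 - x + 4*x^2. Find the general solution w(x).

w = 1/4 - 5*x/16 + x**2/4 + C1*exp(-4*x) + C2*x*exp(-4*x)

Characteristic equation r² + 8r + 16 = 0 has discriminant (8)² - 4·(16) = 0, so r = -4 is a repeated root.
Hence w_h = (C1 + C2*x)*exp(-4*x).
For the particular solution try w_p = A0 + A1*x + A2*x^2. Substituting and matching coefficients of each power of x gives A0 = 1/4, A1 = -5/16, A2 = 1/4, so w_p = 1/4 - 5*x/16 + x^2/4.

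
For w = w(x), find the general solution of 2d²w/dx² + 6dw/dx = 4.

w = C2 + 2*x/3 + C1*exp(-3*x)

Divide through by 2: w'' + 3w' = 2.
Characteristic equation r² + 3r = 0 factors as (r + 3)r = 0, so r = -3, 0.
Hence w_h = C1*exp(-3*x) + C2.
Since 1 solves the homogeneous equation (r = 0 is a root of multiplicity 1), multiply the trial by x. Try w_p = A*x. Substituting into the equation and dividing by 1 gives A = 2/3, so w_p = 2*x/3.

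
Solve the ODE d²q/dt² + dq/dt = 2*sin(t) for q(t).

q = C2 - cos(t) - sin(t) + C1*exp(-t)

Characteristic equation r² + r = 0 factors as (r + 1)r = 0, so r = -1, 0.
Hence q_h = C1*exp(-t) + C2.
Try q_p = A*cos(t) + B*sin(t). Substituting and equating the coefficients of cos(t) and sin(t) gives A = -1, B = -1, so q_p = -cos(t) - sin(t).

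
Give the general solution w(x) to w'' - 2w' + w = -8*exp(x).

Characteristic equation r² - 2r + 1 = 0 has discriminant (-2)² - 4·(1) = 0, so r = 1 is a repeated root.
Hence w_h = (C1 + C2*x)*exp(x).
Since exp(x) solves the homogeneous equation (r = 1 is a root of multiplicity 2), multiply the trial by x^2. Try w_p = A*x^2*exp(x). Substituting into the equation and dividing by exp(x) gives A = -4, so w_p = -4*x^2*exp(x).

w = C1*exp(x) - 4*x**2*exp(x) + C2*x*exp(x)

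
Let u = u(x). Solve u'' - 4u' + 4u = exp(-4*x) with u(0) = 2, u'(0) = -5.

Characteristic equation r² - 4r + 4 = 0 has discriminant (-4)² - 4·(4) = 0, so r = 2 is a repeated root.
Hence u_h = (C1 + C2*x)*exp(2*x).
Try u_p = A*exp(-4*x). Substituting into the equation and dividing by exp(-4*x) gives A = 1/36, so u_p = exp(-4*x)/36.
General solution: u = exp(-4*x)/36 + C1*exp(2*x) + C2*x*exp(2*x).
Apply the initial conditions: u(0) = 1/36 + C1 = 2 and u'(0) = -1/9 + C2 + 2*C1 = -5. Solving gives C1 = 71/36, C2 = -53/6.

u = exp(-4*x)/36 + 71*exp(2*x)/36 - 53*x*exp(2*x)/6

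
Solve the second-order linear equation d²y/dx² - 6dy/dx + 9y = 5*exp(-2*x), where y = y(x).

y = exp(-2*x)/5 + C1*exp(3*x) + C2*x*exp(3*x)

Characteristic equation r² - 6r + 9 = 0 has discriminant (-6)² - 4·(9) = 0, so r = 3 is a repeated root.
Hence y_h = (C1 + C2*x)*exp(3*x).
Try y_p = A*exp(-2*x). Substituting into the equation and dividing by exp(-2*x) gives A = 1/5, so y_p = exp(-2*x)/5.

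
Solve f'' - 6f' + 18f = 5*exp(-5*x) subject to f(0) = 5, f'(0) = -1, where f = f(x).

f = 5*exp(-5*x)/73 - 376*exp(3*x)*sin(3*x)/73 + 360*cos(3*x)*exp(3*x)/73

Characteristic equation r² - 6r + 18 = 0 has discriminant (-6)² - 4·(18) = -36 < 0, so r = 3 ± 3i.
Hence f_h = C1*cos(3*x)*exp(3*x) + C2*exp(3*x)*sin(3*x).
Try f_p = A*exp(-5*x). Substituting into the equation and dividing by exp(-5*x) gives A = 5/73, so f_p = 5*exp(-5*x)/73.
General solution: f = 5*exp(-5*x)/73 + C1*cos(3*x)*exp(3*x) + C2*exp(3*x)*sin(3*x).
Apply the initial conditions: f(0) = 5/73 + C1 = 5 and f'(0) = -25/73 + 3*C1 + 3*C2 = -1. Solving gives C1 = 360/73, C2 = -376/73.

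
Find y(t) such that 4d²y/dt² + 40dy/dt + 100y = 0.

Divide through by 4: y'' + 10y' + 25y = 0.
Characteristic equation r² + 10r + 25 = 0 has discriminant (10)² - 4·(25) = 0, so r = -5 is a repeated root.
Hence y_h = (C1 + C2*t)*exp(-5*t).

y = C1*exp(-5*t) + C2*t*exp(-5*t)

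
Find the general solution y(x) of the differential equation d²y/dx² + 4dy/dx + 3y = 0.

Characteristic equation r² + 4r + 3 = 0 factors as (r + 1)(r + 3) = 0, so r = -1, -3.
Hence y_h = C1*exp(-x) + C2*exp(-3*x).

y = C1*exp(-x) + C2*exp(-3*x)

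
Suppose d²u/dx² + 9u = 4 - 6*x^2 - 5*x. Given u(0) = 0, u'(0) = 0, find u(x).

Characteristic equation r² + 9 = 0 has discriminant (0)² - 4·(9) = -36 < 0, so r = ± 3i.
Hence u_h = C1*cos(3*x) + C2*sin(3*x).
For the particular solution try u_p = A0 + A1*x + A2*x^2. Substituting and matching coefficients of each power of x gives A0 = 16/27, A1 = -5/9, A2 = -2/3, so u_p = 16/27 - 5*x/9 - 2*x^2/3.
General solution: u = 16/27 - 5*x/9 - 2*x^2/3 + C1*cos(3*x) + C2*sin(3*x).
Apply the initial conditions: u(0) = 16/27 + C1 = 0 and u'(0) = -5/9 + 3*C2 = 0. Solving gives C1 = -16/27, C2 = 5/27.

u = 16/27 - 16*cos(3*x)/27 - 5*x/9 - 2*x**2/3 + 5*sin(3*x)/27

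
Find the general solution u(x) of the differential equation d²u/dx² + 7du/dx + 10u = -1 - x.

u = -3/100 - x/10 + C1*exp(-2*x) + C2*exp(-5*x)

Characteristic equation r² + 7r + 10 = 0 factors as (r + 2)(r + 5) = 0, so r = -2, -5.
Hence u_h = C1*exp(-2*x) + C2*exp(-5*x).
For the particular solution try u_p = A0 + A1*x. Substituting and matching coefficients of each power of x gives A0 = -3/100, A1 = -1/10, so u_p = -3/100 - x/10.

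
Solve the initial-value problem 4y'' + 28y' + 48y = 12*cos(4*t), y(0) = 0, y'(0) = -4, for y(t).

y = -109*exp(-3*t)/25 - 3*cos(4*t)/200 + 21*sin(4*t)/200 + 35*exp(-4*t)/8

Divide through by 4: y'' + 7y' + 12y = 3*cos(4*t).
Characteristic equation r² + 7r + 12 = 0 factors as (r + 4)(r + 3) = 0, so r = -4, -3.
Hence y_h = C1*exp(-4*t) + C2*exp(-3*t).
Try y_p = A*cos(4*t) + B*sin(4*t). Substituting and equating the coefficients of cos(4t) and sin(4t) gives A = -3/200, B = 21/200, so y_p = -3*cos(4*t)/200 + 21*sin(4*t)/200.
General solution: y = -3*cos(4*t)/200 + 21*sin(4*t)/200 + C1*exp(-4*t) + C2*exp(-3*t).
Apply the initial conditions: y(0) = -3/200 + C1 + C2 = 0 and y'(0) = 21/50 - 4*C1 - 3*C2 = -4. Solving gives C1 = 35/8, C2 = -109/25.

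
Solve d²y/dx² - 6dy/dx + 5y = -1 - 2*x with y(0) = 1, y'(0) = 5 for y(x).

y = -17/25 - 2*x/5 + 3*exp(x)/4 + 93*exp(5*x)/100

Characteristic equation r² - 6r + 5 = 0 factors as (r - 5)(r - 1) = 0, so r = 5, 1.
Hence y_h = C1*exp(5*x) + C2*exp(x).
For the particular solution try y_p = A0 + A1*x. Substituting and matching coefficients of each power of x gives A0 = -17/25, A1 = -2/5, so y_p = -17/25 - 2*x/5.
General solution: y = -17/25 - 2*x/5 + C1*exp(5*x) + C2*exp(x).
Apply the initial conditions: y(0) = -17/25 + C1 + C2 = 1 and y'(0) = -2/5 + C2 + 5*C1 = 5. Solving gives C1 = 93/100, C2 = 3/4.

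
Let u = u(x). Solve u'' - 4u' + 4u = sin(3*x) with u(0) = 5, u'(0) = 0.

Characteristic equation r² - 4r + 4 = 0 has discriminant (-4)² - 4·(4) = 0, so r = 2 is a repeated root.
Hence u_h = (C1 + C2*x)*exp(2*x).
Try u_p = A*cos(3*x) + B*sin(3*x). Substituting and equating the coefficients of cos(3x) and sin(3x) gives A = 12/169, B = -5/169, so u_p = -5*sin(3*x)/169 + 12*cos(3*x)/169.
General solution: u = -5*sin(3*x)/169 + 12*cos(3*x)/169 + C1*exp(2*x) + C2*x*exp(2*x).
Apply the initial conditions: u(0) = 12/169 + C1 = 5 and u'(0) = -15/169 + C2 + 2*C1 = 0. Solving gives C1 = 833/169, C2 = -127/13.

u = -5*sin(3*x)/169 + 12*cos(3*x)/169 + 833*exp(2*x)/169 - 127*x*exp(2*x)/13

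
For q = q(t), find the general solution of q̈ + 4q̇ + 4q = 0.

q = C1*exp(-2*t) + C2*t*exp(-2*t)

Characteristic equation r² + 4r + 4 = 0 has discriminant (4)² - 4·(4) = 0, so r = -2 is a repeated root.
Hence q_h = (C1 + C2*t)*exp(-2*t).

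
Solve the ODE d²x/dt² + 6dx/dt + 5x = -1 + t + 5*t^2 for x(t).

Characteristic equation r² + 6r + 5 = 0 factors as (r + 1)(r + 5) = 0, so r = -1, -5.
Hence x_h = C1*exp(-t) + C2*exp(-5*t).
For the particular solution try x_p = A0 + A1*t + A2*t^2. Substituting and matching coefficients of each power of t gives A0 = 51/25, A1 = -11/5, A2 = 1, so x_p = 51/25 + t^2 - 11*t/5.

x = 51/25 + t**2 - 11*t/5 + C1*exp(-t) + C2*exp(-5*t)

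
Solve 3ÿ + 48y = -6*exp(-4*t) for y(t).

Divide through by 3: y'' + 16y = -2*exp(-4*t).
Characteristic equation r² + 16 = 0 has discriminant (0)² - 4·(16) = -64 < 0, so r = ± 4i.
Hence y_h = C1*cos(4*t) + C2*sin(4*t).
Try y_p = A*exp(-4*t). Substituting into the equation and dividing by exp(-4*t) gives A = -1/16, so y_p = -exp(-4*t)/16.

y = -exp(-4*t)/16 + C1*cos(4*t) + C2*sin(4*t)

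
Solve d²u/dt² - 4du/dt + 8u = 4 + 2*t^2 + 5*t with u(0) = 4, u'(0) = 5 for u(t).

u = 7/8 + t**2/4 + 7*t/8 - 17*exp(2*t)*sin(2*t)/16 + 25*cos(2*t)*exp(2*t)/8

Characteristic equation r² - 4r + 8 = 0 has discriminant (-4)² - 4·(8) = -16 < 0, so r = 2 ± 2i.
Hence u_h = C1*cos(2*t)*exp(2*t) + C2*exp(2*t)*sin(2*t).
For the particular solution try u_p = A0 + A1*t + A2*t^2. Substituting and matching coefficients of each power of t gives A0 = 7/8, A1 = 7/8, A2 = 1/4, so u_p = 7/8 + t^2/4 + 7*t/8.
General solution: u = 7/8 + t^2/4 + 7*t/8 + C1*cos(2*t)*exp(2*t) + C2*exp(2*t)*sin(2*t).
Apply the initial conditions: u(0) = 7/8 + C1 = 4 and u'(0) = 7/8 + 2*C1 + 2*C2 = 5. Solving gives C1 = 25/8, C2 = -17/16.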